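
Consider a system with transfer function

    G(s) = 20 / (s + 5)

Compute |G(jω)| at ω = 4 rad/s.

Substitute s = j4: numerator = 20, denominator = 5 + j4.
|G(j4)| = |20| / |5 + j4| = 20 / 6.4031 ≈ 3.123.

|G(j4)| ≈ 3.123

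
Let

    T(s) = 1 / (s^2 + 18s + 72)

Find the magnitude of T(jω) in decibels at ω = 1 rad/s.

Substitute s = j1: numerator = 1, denominator = 71 + j18.
|T(j1)| = |1| / |71 + j18| = 1 / 73.246 ≈ 0.01365.
In decibels: 20·log₁₀(0.01365) ≈ -37.3 dB.

|T(j1)|_dB ≈ -37.3 dB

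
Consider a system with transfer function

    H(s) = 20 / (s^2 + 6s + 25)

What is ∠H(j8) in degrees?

∠H(j8) ≈ -129.1°

At s = j8: numerator = 20, denominator = -39 + j48.
∠H = ∠num − ∠den = 0° − (129.09°) = -129.1°.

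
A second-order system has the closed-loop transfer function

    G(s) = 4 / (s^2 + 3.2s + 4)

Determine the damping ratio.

Compare the denominator to the standard form s^2 + 2ζωₙs + ωₙ².
ωₙ² = 4, so ωₙ = 2 rad/s.
2ζωₙ = 3.2, so ζ = 3.2/(2·2) = 0.8.

ζ = 0.8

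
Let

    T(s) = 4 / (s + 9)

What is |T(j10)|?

Substitute s = j10: numerator = 4, denominator = 9 + j10.
|T(j10)| = |4| / |9 + j10| = 4 / 13.454 ≈ 0.2973.

|T(j10)| ≈ 0.2973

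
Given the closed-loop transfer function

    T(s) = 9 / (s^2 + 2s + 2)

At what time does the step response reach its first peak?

t_p ≈ 3.142 s

Comparing s^2 + 2s + 2 to s^2 + 2ζωₙs + ωₙ²: ωₙ = √2 ≈ 1.414 rad/s and ζ = 2/(2·√2) ≈ 0.7071.
ζωₙ = 2/2 = 1, so ω_d = ωₙ√(1−ζ²) = √(ωₙ² − (ζωₙ)²) = √(2 − 1²) = √1 = 1 rad/s.
t_p = π/ω_d = π/1 ≈ 3.142 s.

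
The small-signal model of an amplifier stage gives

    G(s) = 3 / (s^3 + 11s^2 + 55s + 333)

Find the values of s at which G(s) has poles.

The poles are the roots of the denominator s^3 + 11s^2 + 55s + 333 = 0.
Trying s = -9: the polynomial evaluates to 0, so (s + 9) is a factor.
Dividing out leaves s^2 + 2s + 37 = 0.
The quadratic formula then gives s = -1 ± 6j.

s = -1 ± 6j, -9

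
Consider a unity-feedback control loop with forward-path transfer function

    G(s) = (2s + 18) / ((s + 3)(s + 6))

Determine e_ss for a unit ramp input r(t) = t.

G(s) has no poles at the origin.
This is a Type 0 system; Kv = lim_{s→0} s·G(s) = 0, so the steady-state error for a ramp input is infinite.

e_ss = ∞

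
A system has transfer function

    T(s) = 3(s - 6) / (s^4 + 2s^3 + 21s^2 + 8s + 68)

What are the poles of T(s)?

s = ±2j, -1 ± 4j

The poles are the roots of the denominator s^4 + 2s^3 + 21s^2 + 8s + 68 = 0.
No real roots exist; factor into two real quadratics: (s^2 + 4)(s^2 + 2s + 17) = 0.
Each quadratic gives a conjugate pair via the quadratic formula.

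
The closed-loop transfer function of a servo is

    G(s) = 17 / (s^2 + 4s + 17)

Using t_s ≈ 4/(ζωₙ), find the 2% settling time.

Comparing s^2 + 4s + 17 to s^2 + 2ζωₙs + ωₙ²: ωₙ = √17 ≈ 4.123 rad/s and ζ = 4/(2·√17) ≈ 0.4851.
ζωₙ = 4/2 = 2, so t_s ≈ 4/(ζωₙ) = 4/2 = 2 s.

t_s ≈ 2 s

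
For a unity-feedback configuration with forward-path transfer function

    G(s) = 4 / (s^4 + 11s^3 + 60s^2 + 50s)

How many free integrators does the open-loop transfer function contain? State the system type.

The denominator has 1 factor of s at the origin (free integrator), so this is a Type 1 system.

Type 1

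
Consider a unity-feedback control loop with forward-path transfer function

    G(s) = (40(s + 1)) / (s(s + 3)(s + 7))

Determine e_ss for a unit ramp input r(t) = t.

G(s) has one pole at the origin.
This is a Type 1 system. Kv = lim_{s→0} s·G(s) = 40/21.
e_ss = 1/Kv = 1/(40/21) = 21/40 ≈ 0.5250.

e_ss = 0.5250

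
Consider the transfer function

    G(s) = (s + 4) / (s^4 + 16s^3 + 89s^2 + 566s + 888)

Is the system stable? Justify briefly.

The denominator s^4 + 16s^3 + 89s^2 + 566s + 888 factors as (s + 2)(s^2 + 2s + 37)(s + 12), giving poles at s = -2, -1 + 6j, -1 - 6j, -12.
Since all poles lie strictly in the left half-plane, the system is stable.

stable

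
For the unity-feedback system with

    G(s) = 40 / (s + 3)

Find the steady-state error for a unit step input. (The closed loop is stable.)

G(s) has no poles at the origin.
This is a Type 0 system. Kp = lim_{s→0} G(s) = 40/3.
e_ss = 1/(1 + Kp) = 1/(1 + 40/3) = 3/43 ≈ 0.06977.

e_ss = 0.06977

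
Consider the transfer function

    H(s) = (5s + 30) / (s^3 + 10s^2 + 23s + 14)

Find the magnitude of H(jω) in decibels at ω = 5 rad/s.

Substitute s = j5: numerator = 30 + j25, denominator = -236 - j10.
|H(j5)| = |30 + j25| / |-236 - j10| = 39.051 / 236.21 ≈ 0.1653.
In decibels: 20·log₁₀(0.1653) ≈ -15.6 dB.

|H(j5)|_dB ≈ -15.6 dB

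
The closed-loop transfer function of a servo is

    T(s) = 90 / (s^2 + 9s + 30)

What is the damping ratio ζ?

Compare the denominator to the standard form s^2 + 2ζωₙs + ωₙ².
ωₙ² = 30, so ωₙ = √30 ≈ 5.477 rad/s.
2ζωₙ = 9, so ζ = 9/(2·√30) ≈ 0.8216.
With ζ = 0.8216 the response is underdamped.

ζ ≈ 0.8216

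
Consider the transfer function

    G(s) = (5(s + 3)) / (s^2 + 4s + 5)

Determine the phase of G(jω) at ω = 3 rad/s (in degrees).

∠G(j3) ≈ -63.43°

At s = j3: numerator = 15 + j15, denominator = -4 + j12.
∠G = ∠num − ∠den = 45° − (108.43°) = -63.43°.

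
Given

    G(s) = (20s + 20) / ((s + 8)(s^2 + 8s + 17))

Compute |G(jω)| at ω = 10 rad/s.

Substitute s = j10: numerator = 20 + j200, denominator = -1464 - j190.
|G(j10)| = |20 + j200| / |-1464 - j190| = 201.00 / 1476.3 ≈ 0.1362.

|G(j10)| ≈ 0.1362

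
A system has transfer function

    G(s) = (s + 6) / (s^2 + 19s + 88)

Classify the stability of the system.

The denominator s^2 + 19s + 88 factors as (s + 8)(s + 11), giving poles at s = -8, -11.
Since all poles lie strictly in the left half-plane, the system is stable.

stable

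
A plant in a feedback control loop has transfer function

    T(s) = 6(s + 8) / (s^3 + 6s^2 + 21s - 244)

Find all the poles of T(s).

s = -5 + 6j, -5 - 6j, 4

The poles are the roots of the denominator s^3 + 6s^2 + 21s - 244 = 0.
Trying s = 4: the polynomial evaluates to 0, so (s - 4) is a factor.
Dividing out leaves s^2 + 10s + 61 = 0.
The quadratic formula then gives s = -5 ± 6j.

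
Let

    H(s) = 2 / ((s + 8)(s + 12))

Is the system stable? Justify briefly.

The poles can be read from the denominator factors: s = -8, -12.
Since all poles lie strictly in the left half-plane, the system is stable.

stable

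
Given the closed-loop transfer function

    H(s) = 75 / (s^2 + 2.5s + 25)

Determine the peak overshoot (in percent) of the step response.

%OS ≈ 44.4%

Comparing s^2 + 2.5s + 25 to s^2 + 2ζωₙs + ωₙ²: ωₙ = 5 rad/s and ζ = 2.5/(2·5) = 0.25.
%OS = 100·exp(−πζ/√(1−ζ²)) = 100·exp(−π·0.25/√(1−0.25²)) ≈ 44.4%.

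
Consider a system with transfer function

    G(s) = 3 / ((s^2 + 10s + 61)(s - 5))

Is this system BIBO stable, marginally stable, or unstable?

unstable

The poles can be read from the denominator factors: s = -5 + 6j, -5 - 6j, 5.
Since the pole(s) at s = 5 lie in the right half-plane, the system is unstable.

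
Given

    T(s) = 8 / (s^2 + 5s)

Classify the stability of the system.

marginally stable

The denominator s^2 + 5s factors as s(s + 5), giving poles at s = 0, -5.
Since the simple pole(s) at s = 0 lie on the jω-axis with none in the right half-plane, the system is marginally stable.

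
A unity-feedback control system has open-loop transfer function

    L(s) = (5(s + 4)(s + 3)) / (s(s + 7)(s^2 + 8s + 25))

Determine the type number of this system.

The denominator has 1 factor of s at the origin (free integrator), so this is a Type 1 system.

Type 1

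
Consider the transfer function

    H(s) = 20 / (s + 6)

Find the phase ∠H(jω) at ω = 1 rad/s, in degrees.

∠H(j1) ≈ -9.462°

At s = j1: numerator = 20, denominator = 6 + j1.
∠H = ∠num − ∠den = 0° − (9.4623°) = -9.462°.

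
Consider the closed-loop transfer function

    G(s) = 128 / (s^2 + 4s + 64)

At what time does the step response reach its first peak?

t_p ≈ 0.4056 s

Comparing s^2 + 4s + 64 to s^2 + 2ζωₙs + ωₙ²: ωₙ = 8 rad/s and ζ = 4/(2·8) = 0.25.
ζωₙ = 4/2 = 2, so ω_d = ωₙ√(1−ζ²) = √(ωₙ² − (ζωₙ)²) = √(64 − 2²) = √60 ≈ 7.746 rad/s.
t_p = π/ω_d = π/7.746 ≈ 0.4056 s.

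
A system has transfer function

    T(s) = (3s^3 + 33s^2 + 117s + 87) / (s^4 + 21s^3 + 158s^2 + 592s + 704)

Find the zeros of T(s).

s = -5 ± 2j, -1

Set the numerator to zero: 3s^3 + 33s^2 + 117s + 87 = 0, i.e. 3·(s^3 + 11s^2 + 39s + 29) = 0.
Factoring: (s^2 + 10s + 29)(s + 1) = 0.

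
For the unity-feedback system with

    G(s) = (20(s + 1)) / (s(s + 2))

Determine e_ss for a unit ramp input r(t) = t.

G(s) has one pole at the origin.
This is a Type 1 system. Kv = lim_{s→0} s·G(s) = 20/2 = 10.
e_ss = 1/Kv = 1/(10) = 1/10 ≈ 0.1000.

e_ss = 0.1000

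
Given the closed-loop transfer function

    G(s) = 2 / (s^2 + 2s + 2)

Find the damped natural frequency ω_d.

ω_d = 1 rad/s

Comparing s^2 + 2s + 2 to s^2 + 2ζωₙs + ωₙ²: ωₙ = √2 ≈ 1.414 rad/s and ζ = 2/(2·√2) ≈ 0.7071.
ζωₙ = 2/2 = 1, so ω_d = ωₙ√(1−ζ²) = √(ωₙ² − (ζωₙ)²) = √(2 − 1²) = √1 = 1 rad/s.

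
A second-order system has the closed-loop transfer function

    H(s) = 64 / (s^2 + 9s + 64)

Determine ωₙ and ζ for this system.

Compare the denominator to the standard form s^2 + 2ζωₙs + ωₙ².
ωₙ² = 64, so ωₙ = 8 rad/s.
2ζωₙ = 9, so ζ = 9/(2·8) = 0.5625.

ωₙ = 8 rad/s, ζ = 0.5625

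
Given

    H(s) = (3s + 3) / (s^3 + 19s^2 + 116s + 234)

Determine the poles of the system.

s = -5 ± j, -9

The poles are the roots of the denominator s^3 + 19s^2 + 116s + 234 = 0.
Trying s = -9: the polynomial evaluates to 0, so (s + 9) is a factor.
Dividing out leaves s^2 + 10s + 26 = 0.
The quadratic formula then gives s = -5 ± 1j.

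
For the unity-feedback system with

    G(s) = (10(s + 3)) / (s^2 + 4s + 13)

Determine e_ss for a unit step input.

e_ss = 0.3023

G(s) has no poles at the origin.
This is a Type 0 system. Kp = lim_{s→0} G(s) = 30/13.
e_ss = 1/(1 + Kp) = 1/(1 + 30/13) = 13/43 ≈ 0.3023.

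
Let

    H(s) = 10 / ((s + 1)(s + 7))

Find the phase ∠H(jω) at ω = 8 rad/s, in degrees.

∠H(j8) ≈ -131.7°

At s = j8: numerator = 10, denominator = -57 + j64.
∠H = ∠num − ∠den = 0° − (131.69°) = -131.7°.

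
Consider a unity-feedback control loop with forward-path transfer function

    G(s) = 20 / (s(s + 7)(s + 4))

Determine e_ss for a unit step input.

e_ss = 0

G(s) has one pole at the origin.
This is a Type 1 system; for a step input the steady-state error is zero.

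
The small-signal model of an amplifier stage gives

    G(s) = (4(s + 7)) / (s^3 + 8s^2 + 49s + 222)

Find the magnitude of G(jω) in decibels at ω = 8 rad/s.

|G(j8)|_dB ≈ -17.4 dB

Substitute s = j8: numerator = 28 + j32, denominator = -290 - j120.
|G(j8)| = |28 + j32| / |-290 - j120| = 42.521 / 313.85 ≈ 0.1355.
In decibels: 20·log₁₀(0.1355) ≈ -17.4 dB.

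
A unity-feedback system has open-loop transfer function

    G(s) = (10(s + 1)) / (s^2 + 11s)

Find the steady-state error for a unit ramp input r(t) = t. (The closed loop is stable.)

e_ss = 1.100

G(s) has one pole at the origin.
This is a Type 1 system. Kv = lim_{s→0} s·G(s) = 10/11.
e_ss = 1/Kv = 1/(10/11) = 11/10 ≈ 1.100.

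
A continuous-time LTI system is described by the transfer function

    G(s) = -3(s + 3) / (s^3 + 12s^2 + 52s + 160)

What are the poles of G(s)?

s = -2 + 4j, -2 - 4j, -8

The poles are the roots of the denominator s^3 + 12s^2 + 52s + 160 = 0.
Trying s = -8: the polynomial evaluates to 0, so (s + 8) is a factor.
Dividing out leaves s^2 + 4s + 20 = 0.
The quadratic formula then gives s = -2 ± 4j.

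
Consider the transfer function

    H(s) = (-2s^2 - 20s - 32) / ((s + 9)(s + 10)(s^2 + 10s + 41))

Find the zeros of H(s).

s = -2, -8

Set the numerator to zero: -2s^2 - 20s - 32 = 0, i.e. -2·(s^2 + 10s + 16) = 0.
Factoring: (s + 2)(s + 8) = 0.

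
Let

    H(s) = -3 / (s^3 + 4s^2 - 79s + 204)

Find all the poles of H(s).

s = 4 ± j, -12

The poles are the roots of the denominator s^3 + 4s^2 - 79s + 204 = 0.
Trying s = -12: the polynomial evaluates to 0, so (s + 12) is a factor.
Dividing out leaves s^2 - 8s + 17 = 0.
The quadratic formula then gives s = 4 ± 1j.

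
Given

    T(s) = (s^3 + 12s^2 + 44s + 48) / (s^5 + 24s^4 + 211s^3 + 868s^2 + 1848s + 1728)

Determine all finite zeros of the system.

Set the numerator to zero: s^3 + 12s^2 + 44s + 48 = 0.
Factoring: (s + 2)(s + 6)(s + 4) = 0.

s = -2, -6, -4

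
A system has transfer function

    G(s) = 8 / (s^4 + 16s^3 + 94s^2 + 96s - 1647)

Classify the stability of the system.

unstable

The denominator s^4 + 16s^3 + 94s^2 + 96s - 1647 factors as (s + 9)(s^2 + 10s + 61)(s - 3), giving poles at s = -9, -5 ± 6j, 3.
Since the pole(s) at s = 3 lie in the right half-plane, the system is unstable.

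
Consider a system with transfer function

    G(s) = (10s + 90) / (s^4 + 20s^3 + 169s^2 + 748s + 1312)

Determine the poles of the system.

s = -4 ± 5j, -4, -8

The poles are the roots of the denominator s^4 + 20s^3 + 169s^2 + 748s + 1312 = 0.
Trying s = -4: the polynomial evaluates to 0, so (s + 4) is a factor.
Dividing out leaves s^3 + 16s^2 + 105s + 328 = 0.
This factors further as (s^2 + 8s + 41)(s + 8) = 0.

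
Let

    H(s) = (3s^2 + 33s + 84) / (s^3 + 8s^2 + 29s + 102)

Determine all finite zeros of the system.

Set the numerator to zero: 3s^2 + 33s + 84 = 0, i.e. 3·(s^2 + 11s + 28) = 0.
Factoring: (s + 7)(s + 4) = 0.

s = -7, -4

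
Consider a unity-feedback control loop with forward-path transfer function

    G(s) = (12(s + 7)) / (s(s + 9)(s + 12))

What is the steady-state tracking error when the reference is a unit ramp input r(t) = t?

e_ss = 1.286

G(s) has one pole at the origin.
This is a Type 1 system. Kv = lim_{s→0} s·G(s) = 84/108 = 7/9.
e_ss = 1/Kv = 1/(7/9) = 9/7 ≈ 1.286.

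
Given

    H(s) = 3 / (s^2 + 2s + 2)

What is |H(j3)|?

Substitute s = j3: numerator = 3, denominator = -7 + j6.
|H(j3)| = |3| / |-7 + j6| = 3 / 9.2195 ≈ 0.3254.

|H(j3)| ≈ 0.3254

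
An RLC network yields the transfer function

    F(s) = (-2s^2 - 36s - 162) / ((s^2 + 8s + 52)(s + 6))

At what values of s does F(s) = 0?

Set the numerator to zero: -2s^2 - 36s - 162 = 0, i.e. -2·(s^2 + 18s + 81) = 0.
Factoring: (s + 9)^2 = 0.

s = -9, -9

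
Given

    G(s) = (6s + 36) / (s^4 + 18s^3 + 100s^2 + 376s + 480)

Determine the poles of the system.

The poles are the roots of the denominator s^4 + 18s^3 + 100s^2 + 376s + 480 = 0.
Trying s = -12: the polynomial evaluates to 0, so (s + 12) is a factor.
Dividing out leaves s^3 + 6s^2 + 28s + 40 = 0.
This factors further as (s^2 + 4s + 20)(s + 2) = 0.

s = -2 + 4j, -2 - 4j, -12, -2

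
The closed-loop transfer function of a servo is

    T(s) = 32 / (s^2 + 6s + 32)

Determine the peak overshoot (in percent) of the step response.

%OS ≈ 14.0%

Comparing s^2 + 6s + 32 to s^2 + 2ζωₙs + ωₙ²: ωₙ = √32 ≈ 5.657 rad/s and ζ = 6/(2·√32) ≈ 0.5303.
%OS = 100·exp(−πζ/√(1−ζ²)) = 100·exp(−π·0.5303/√(1−0.5303²)) ≈ 14.0%.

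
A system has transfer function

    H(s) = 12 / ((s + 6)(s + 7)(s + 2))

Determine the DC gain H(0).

H(0) = 1/7 ≈ 0.1429

At s = 0 each factor (s + a) contributes a and each (s^2 + bs + c) contributes c.
H(0) = 12·1 / ((6) · (7) · (2)) = 12/84 = 1/7.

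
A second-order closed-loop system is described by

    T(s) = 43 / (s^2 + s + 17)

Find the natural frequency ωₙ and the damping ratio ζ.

ωₙ ≈ 4.123 rad/s, ζ ≈ 0.1213

Compare the denominator to the standard form s^2 + 2ζωₙs + ωₙ².
ωₙ² = 17, so ωₙ = √17 ≈ 4.123 rad/s.
2ζωₙ = 1, so ζ = 1/(2·√17) ≈ 0.1213.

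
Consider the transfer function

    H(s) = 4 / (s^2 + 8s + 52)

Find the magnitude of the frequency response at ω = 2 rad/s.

Substitute s = j2: numerator = 4, denominator = 48 + j16.
|H(j2)| = |4| / |48 + j16| = 4 / 50.596 ≈ 0.07906.

|H(j2)| ≈ 0.07906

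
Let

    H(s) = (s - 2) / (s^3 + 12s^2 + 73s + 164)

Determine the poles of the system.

s = -4, -4 + 5j, -4 - 5j

The poles are the roots of the denominator s^3 + 12s^2 + 73s + 164 = 0.
Trying s = -4: the polynomial evaluates to 0, so (s + 4) is a factor.
Dividing out leaves s^2 + 8s + 41 = 0.
The quadratic formula then gives s = -4 ± 5j.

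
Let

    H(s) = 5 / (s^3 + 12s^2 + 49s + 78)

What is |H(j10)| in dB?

Substitute s = j10: numerator = 5, denominator = -1122 - j510.
|H(j10)| = |5| / |-1122 - j510| = 5 / 1232.5 ≈ 0.004057.
In decibels: 20·log₁₀(0.004057) ≈ -47.8 dB.

|H(j10)|_dB ≈ -47.8 dB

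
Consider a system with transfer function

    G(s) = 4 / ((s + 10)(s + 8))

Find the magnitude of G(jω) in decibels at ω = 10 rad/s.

|G(j10)|_dB ≈ -33.1 dB

Substitute s = j10: numerator = 4, denominator = -20 + j180.
|G(j10)| = |4| / |-20 + j180| = 4 / 181.11 ≈ 0.02209.
In decibels: 20·log₁₀(0.02209) ≈ -33.1 dB.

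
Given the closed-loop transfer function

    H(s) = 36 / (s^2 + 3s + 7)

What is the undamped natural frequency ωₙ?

ωₙ ≈ 2.646 rad/s

Compare the denominator to the standard form s^2 + 2ζωₙs + ωₙ².
ωₙ² = 7, so ωₙ = √7 ≈ 2.646 rad/s.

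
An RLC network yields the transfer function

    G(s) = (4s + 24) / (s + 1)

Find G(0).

G(0) = 24

Set s = 0: G(0) = (24) / (1) = 24.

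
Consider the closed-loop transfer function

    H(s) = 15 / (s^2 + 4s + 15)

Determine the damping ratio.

Compare the denominator to the standard form s^2 + 2ζωₙs + ωₙ².
ωₙ² = 15, so ωₙ = √15 ≈ 3.873 rad/s.
2ζωₙ = 4, so ζ = 4/(2·√15) ≈ 0.5164.

ζ ≈ 0.5164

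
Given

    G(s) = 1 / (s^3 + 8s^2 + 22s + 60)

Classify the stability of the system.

The denominator s^3 + 8s^2 + 22s + 60 factors as (s^2 + 2s + 10)(s + 6), giving poles at s = -1 + 3j, -1 - 3j, -6.
Since all poles lie strictly in the left half-plane, the system is stable.

stable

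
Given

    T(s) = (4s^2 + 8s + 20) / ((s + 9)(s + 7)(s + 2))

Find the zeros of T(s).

Set the numerator to zero: 4s^2 + 8s + 20 = 0, i.e. 4·(s^2 + 2s + 5) = 0.
Factoring: (s^2 + 2s + 5) = 0.

s = -1 ± 2j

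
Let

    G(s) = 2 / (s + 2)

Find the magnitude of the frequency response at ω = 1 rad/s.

Substitute s = j1: numerator = 2, denominator = 2 + j1.
|G(j1)| = |2| / |2 + j1| = 2 / 2.2361 ≈ 0.8944.

|G(j1)| ≈ 0.8944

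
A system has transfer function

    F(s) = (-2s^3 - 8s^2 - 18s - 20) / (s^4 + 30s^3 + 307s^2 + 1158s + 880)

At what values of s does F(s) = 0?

Set the numerator to zero: -2s^3 - 8s^2 - 18s - 20 = 0, i.e. -2·(s^3 + 4s^2 + 9s + 10) = 0.
Factoring: (s^2 + 2s + 5)(s + 2) = 0.

s = -1 + 2j, -1 - 2j, -2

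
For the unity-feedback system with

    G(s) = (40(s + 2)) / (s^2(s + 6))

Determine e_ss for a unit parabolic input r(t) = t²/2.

e_ss = 0.07500

G(s) has 2 poles at the origin.
This is a Type 2 system. Ka = lim_{s→0} s^2·G(s) = 80/6 = 40/3.
e_ss = 1/Ka = 1/(40/3) = 3/40 ≈ 0.07500.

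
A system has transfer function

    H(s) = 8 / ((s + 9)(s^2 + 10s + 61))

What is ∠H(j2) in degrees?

At s = j2: numerator = 8, denominator = 473 + j294.
∠H = ∠num − ∠den = 0° − (31.864°) = -31.86°.

∠H(j2) ≈ -31.86°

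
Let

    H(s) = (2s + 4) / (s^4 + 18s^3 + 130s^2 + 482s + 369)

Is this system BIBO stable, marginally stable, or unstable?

The denominator s^4 + 18s^3 + 130s^2 + 482s + 369 factors as (s^2 + 8s + 41)(s + 9)(s + 1), giving poles at s = -4 ± 5j, -9, -1.
Since all poles lie strictly in the left half-plane, the system is stable.

stable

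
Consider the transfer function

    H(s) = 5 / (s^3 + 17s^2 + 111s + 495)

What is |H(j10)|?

|H(j10)| ≈ 0.004132

Substitute s = j10: numerator = 5, denominator = -1205 + j110.
|H(j10)| = |5| / |-1205 + j110| = 5 / 1210.0 ≈ 0.004132.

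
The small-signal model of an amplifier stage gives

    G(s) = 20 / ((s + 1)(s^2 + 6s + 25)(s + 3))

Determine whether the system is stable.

stable

The poles can be read from the denominator factors: s = -1, -3 + 4j, -3 - 4j, -3.
Since all poles lie strictly in the left half-plane, the system is stable.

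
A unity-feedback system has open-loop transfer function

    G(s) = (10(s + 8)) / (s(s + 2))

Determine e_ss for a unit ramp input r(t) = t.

e_ss = 0.02500

G(s) has one pole at the origin.
This is a Type 1 system. Kv = lim_{s→0} s·G(s) = 80/2 = 40.
e_ss = 1/Kv = 1/(40) = 1/40 ≈ 0.02500.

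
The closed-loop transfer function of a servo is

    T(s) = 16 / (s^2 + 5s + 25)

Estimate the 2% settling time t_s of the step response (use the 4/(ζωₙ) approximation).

t_s ≈ 1.600 s

Comparing s^2 + 5s + 25 to s^2 + 2ζωₙs + ωₙ²: ωₙ = 5 rad/s and ζ = 5/(2·5) = 0.5.
ζωₙ = 5/2 = 2.5, so t_s ≈ 4/(ζωₙ) = 4/2.5 = 1.600 s.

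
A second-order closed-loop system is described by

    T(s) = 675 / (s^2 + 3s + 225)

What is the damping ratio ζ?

Compare the denominator to the standard form s^2 + 2ζωₙs + ωₙ².
ωₙ² = 225, so ωₙ = 15 rad/s.
2ζωₙ = 3, so ζ = 3/(2·15) = 0.1.

ζ = 0.1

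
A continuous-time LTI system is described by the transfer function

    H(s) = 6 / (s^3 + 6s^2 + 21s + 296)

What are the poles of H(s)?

s = 1 + 6j, 1 - 6j, -8

The poles are the roots of the denominator s^3 + 6s^2 + 21s + 296 = 0.
Trying s = -8: the polynomial evaluates to 0, so (s + 8) is a factor.
Dividing out leaves s^2 - 2s + 37 = 0.
The quadratic formula then gives s = 1 ± 6j.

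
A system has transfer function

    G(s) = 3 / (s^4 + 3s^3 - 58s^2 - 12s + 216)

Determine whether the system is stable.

unstable

The denominator s^4 + 3s^3 - 58s^2 - 12s + 216 factors as (s - 6)(s + 9)(s - 2)(s + 2), giving poles at s = 6, -9, 2, -2.
Since the pole(s) at s = 6, 2 lie in the right half-plane, the system is unstable.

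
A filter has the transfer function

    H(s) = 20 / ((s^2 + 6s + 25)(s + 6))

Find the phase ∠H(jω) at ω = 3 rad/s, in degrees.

At s = j3: numerator = 20, denominator = 42 + j156.
∠H = ∠num − ∠den = 0° − (74.932°) = -74.93°.

∠H(j3) ≈ -74.93°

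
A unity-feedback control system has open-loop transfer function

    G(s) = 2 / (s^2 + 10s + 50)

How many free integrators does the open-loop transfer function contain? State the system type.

Type 0

The denominator has no factor of s at the origin — no free integrator — so this is a Type 0 system.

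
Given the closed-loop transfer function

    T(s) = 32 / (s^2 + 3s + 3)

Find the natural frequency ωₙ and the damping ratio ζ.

ωₙ ≈ 1.732 rad/s, ζ ≈ 0.8660

Compare the denominator to the standard form s^2 + 2ζωₙs + ωₙ².
ωₙ² = 3, so ωₙ = √3 ≈ 1.732 rad/s.
2ζωₙ = 3, so ζ = 3/(2·√3) ≈ 0.8660.
With ζ = 0.8660 the response is underdamped.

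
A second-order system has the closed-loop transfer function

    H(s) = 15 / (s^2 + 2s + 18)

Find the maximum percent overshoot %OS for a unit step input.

Comparing s^2 + 2s + 18 to s^2 + 2ζωₙs + ωₙ²: ωₙ = √18 ≈ 4.243 rad/s and ζ = 2/(2·√18) ≈ 0.2357.
%OS = 100·exp(−πζ/√(1−ζ²)) = 100·exp(−π·0.2357/√(1−0.2357²)) ≈ 46.7%.

%OS ≈ 46.7%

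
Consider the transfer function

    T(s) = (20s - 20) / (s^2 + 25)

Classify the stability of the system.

marginally stable

The poles can be read from the denominator factors: s = 5j, -5j.
Since the simple pole(s) at s = ±5j lie on the jω-axis with none in the right half-plane, the system is marginally stable.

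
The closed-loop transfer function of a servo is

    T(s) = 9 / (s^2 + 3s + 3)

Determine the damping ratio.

Compare the denominator to the standard form s^2 + 2ζωₙs + ωₙ².
ωₙ² = 3, so ωₙ = √3 ≈ 1.732 rad/s.
2ζωₙ = 3, so ζ = 3/(2·√3) ≈ 0.8660.

ζ ≈ 0.8660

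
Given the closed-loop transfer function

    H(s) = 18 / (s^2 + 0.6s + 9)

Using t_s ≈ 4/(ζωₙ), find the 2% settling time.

Comparing s^2 + 0.6s + 9 to s^2 + 2ζωₙs + ωₙ²: ωₙ = 3 rad/s and ζ = 0.6/(2·3) = 0.1.
ζωₙ = 0.6/2 = 0.3, so t_s ≈ 4/(ζωₙ) = 4/0.3 ≈ 13.33 s.

t_s ≈ 13.33 s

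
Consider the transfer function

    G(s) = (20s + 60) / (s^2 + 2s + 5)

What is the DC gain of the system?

G(0) = 12

Set s = 0: G(0) = (60) / (5) = 12.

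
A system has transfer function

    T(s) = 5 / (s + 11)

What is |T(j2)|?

|T(j2)| ≈ 0.4472

Substitute s = j2: numerator = 5, denominator = 11 + j2.
|T(j2)| = |5| / |11 + j2| = 5 / 11.180 ≈ 0.4472.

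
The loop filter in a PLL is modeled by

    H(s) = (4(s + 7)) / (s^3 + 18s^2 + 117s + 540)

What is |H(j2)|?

|H(j2)| ≈ 0.05603

Substitute s = j2: numerator = 28 + j8, denominator = 468 + j226.
|H(j2)| = |28 + j8| / |468 + j226| = 29.120 / 519.71 ≈ 0.05603.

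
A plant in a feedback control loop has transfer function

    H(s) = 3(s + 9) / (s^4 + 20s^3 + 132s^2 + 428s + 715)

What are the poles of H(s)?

The poles are the roots of the denominator s^4 + 20s^3 + 132s^2 + 428s + 715 = 0.
Trying s = -11: the polynomial evaluates to 0, so (s + 11) is a factor.
Dividing out leaves s^3 + 9s^2 + 33s + 65 = 0.
This factors further as (s^2 + 4s + 13)(s + 5) = 0.

s = -2 ± 3j, -11, -5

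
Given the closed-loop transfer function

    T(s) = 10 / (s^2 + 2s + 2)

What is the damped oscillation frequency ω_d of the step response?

ω_d = 1 rad/s

Comparing s^2 + 2s + 2 to s^2 + 2ζωₙs + ωₙ²: ωₙ = √2 ≈ 1.414 rad/s and ζ = 2/(2·√2) ≈ 0.7071.
ζωₙ = 2/2 = 1, so ω_d = ωₙ√(1−ζ²) = √(ωₙ² − (ζωₙ)²) = √(2 − 1²) = √1 = 1 rad/s.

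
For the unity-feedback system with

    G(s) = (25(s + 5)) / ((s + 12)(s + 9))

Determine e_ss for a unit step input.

G(s) has no poles at the origin.
This is a Type 0 system. Kp = lim_{s→0} G(s) = 125/108.
e_ss = 1/(1 + Kp) = 1/(1 + 125/108) = 108/233 ≈ 0.4635.

e_ss = 0.4635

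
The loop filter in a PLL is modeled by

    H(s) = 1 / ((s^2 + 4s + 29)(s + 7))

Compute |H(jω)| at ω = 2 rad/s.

Substitute s = j2: numerator = 1, denominator = 159 + j106.
|H(j2)| = |1| / |159 + j106| = 1 / 191.09 ≈ 0.005233.

|H(j2)| ≈ 0.005233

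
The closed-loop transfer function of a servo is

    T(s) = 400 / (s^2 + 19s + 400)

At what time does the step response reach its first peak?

Comparing s^2 + 19s + 400 to s^2 + 2ζωₙs + ωₙ²: ωₙ = 20 rad/s and ζ = 19/(2·20) = 0.475.
ζωₙ = 19/2 = 9.5, so ω_d = ωₙ√(1−ζ²) = √(ωₙ² − (ζωₙ)²) = √(400 − 9.5²) = √309.75 ≈ 17.60 rad/s.
t_p = π/ω_d = π/17.60 ≈ 0.1785 s.

t_p ≈ 0.1785 s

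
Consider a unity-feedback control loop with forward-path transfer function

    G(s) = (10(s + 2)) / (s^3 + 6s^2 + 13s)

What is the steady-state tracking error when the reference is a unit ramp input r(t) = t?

G(s) has one pole at the origin.
This is a Type 1 system. Kv = lim_{s→0} s·G(s) = 20/13.
e_ss = 1/Kv = 1/(20/13) = 13/20 ≈ 0.6500.

e_ss = 0.6500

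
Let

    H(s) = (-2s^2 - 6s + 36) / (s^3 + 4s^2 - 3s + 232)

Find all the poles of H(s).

The poles are the roots of the denominator s^3 + 4s^2 - 3s + 232 = 0.
Trying s = -8: the polynomial evaluates to 0, so (s + 8) is a factor.
Dividing out leaves s^2 - 4s + 29 = 0.
The quadratic formula then gives s = 2 ± 5j.

s = 2 + 5j, 2 - 5j, -8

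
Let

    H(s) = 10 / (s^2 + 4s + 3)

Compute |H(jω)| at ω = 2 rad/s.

Substitute s = j2: numerator = 10, denominator = -1 + j8.
|H(j2)| = |10| / |-1 + j8| = 10 / 8.0623 ≈ 1.240.

|H(j2)| ≈ 1.240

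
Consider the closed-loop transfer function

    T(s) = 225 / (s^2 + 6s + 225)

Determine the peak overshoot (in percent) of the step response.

%OS ≈ 52.7%

Comparing s^2 + 6s + 225 to s^2 + 2ζωₙs + ωₙ²: ωₙ = 15 rad/s and ζ = 6/(2·15) = 0.2.
%OS = 100·exp(−πζ/√(1−ζ²)) = 100·exp(−π·0.2/√(1−0.2²)) ≈ 52.7%.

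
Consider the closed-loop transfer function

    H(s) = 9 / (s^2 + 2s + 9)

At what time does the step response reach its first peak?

t_p ≈ 1.111 s

Comparing s^2 + 2s + 9 to s^2 + 2ζωₙs + ωₙ²: ωₙ = 3 rad/s and ζ = 2/(2·3) ≈ 0.3333.
ζωₙ = 2/2 = 1, so ω_d = ωₙ√(1−ζ²) = √(ωₙ² − (ζωₙ)²) = √(9 − 1²) = √8 ≈ 2.828 rad/s.
t_p = π/ω_d = π/2.828 ≈ 1.111 s.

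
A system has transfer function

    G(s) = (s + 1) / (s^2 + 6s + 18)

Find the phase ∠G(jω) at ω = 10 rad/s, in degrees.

∠G(j10) ≈ -59.52°

At s = j10: numerator = 1 + j10, denominator = -82 + j60.
∠G = ∠num − ∠den = 84.289° − (143.81°) = -59.52°.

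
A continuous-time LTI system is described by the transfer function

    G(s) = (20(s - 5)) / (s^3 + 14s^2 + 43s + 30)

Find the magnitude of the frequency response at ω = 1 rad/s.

|G(j1)| ≈ 2.269

Substitute s = j1: numerator = -100 + j20, denominator = 16 + j42.
|G(j1)| = |-100 + j20| / |16 + j42| = 101.98 / 44.944 ≈ 2.269.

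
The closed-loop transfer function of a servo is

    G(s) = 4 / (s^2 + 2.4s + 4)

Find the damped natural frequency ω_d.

ω_d = 1.600 rad/s

Comparing s^2 + 2.4s + 4 to s^2 + 2ζωₙs + ωₙ²: ωₙ = 2 rad/s and ζ = 2.4/(2·2) = 0.6.
ζωₙ = 2.4/2 = 1.2, so ω_d = ωₙ√(1−ζ²) = √(ωₙ² − (ζωₙ)²) = √(4 − 1.2²) = √2.56 = 1.600 rad/s.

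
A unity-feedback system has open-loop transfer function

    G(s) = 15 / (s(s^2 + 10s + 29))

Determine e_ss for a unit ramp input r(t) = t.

e_ss = 1.933

G(s) has one pole at the origin.
This is a Type 1 system. Kv = lim_{s→0} s·G(s) = 15/29.
e_ss = 1/Kv = 1/(15/29) = 29/15 ≈ 1.933.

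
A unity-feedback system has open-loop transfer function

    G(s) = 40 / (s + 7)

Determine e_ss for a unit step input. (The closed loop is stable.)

G(s) has no poles at the origin.
This is a Type 0 system. Kp = lim_{s→0} G(s) = 40/7.
e_ss = 1/(1 + Kp) = 1/(1 + 40/7) = 7/47 ≈ 0.1489.

e_ss = 0.1489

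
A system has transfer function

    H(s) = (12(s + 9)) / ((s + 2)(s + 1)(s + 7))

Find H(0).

At s = 0 each factor (s + a) contributes a and each (s^2 + bs + c) contributes c.
H(0) = 12·(9) / ((2) · (1) · (7)) = 108/14 = 54/7.

H(0) = 54/7 ≈ 7.714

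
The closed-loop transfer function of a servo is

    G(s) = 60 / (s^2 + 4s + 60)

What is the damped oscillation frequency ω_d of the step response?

ω_d ≈ 7.483 rad/s

Comparing s^2 + 4s + 60 to s^2 + 2ζωₙs + ωₙ²: ωₙ = √60 ≈ 7.746 rad/s and ζ = 4/(2·√60) ≈ 0.2582.
ζωₙ = 4/2 = 2, so ω_d = ωₙ√(1−ζ²) = √(ωₙ² − (ζωₙ)²) = √(60 − 2²) = √56 ≈ 7.483 rad/s.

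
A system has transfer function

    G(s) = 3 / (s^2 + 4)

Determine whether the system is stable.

marginally stable

The poles can be read from the denominator factors: s = 2j, -2j.
Since the simple pole(s) at s = 2j, -2j lie on the jω-axis with none in the right half-plane, the system is marginally stable.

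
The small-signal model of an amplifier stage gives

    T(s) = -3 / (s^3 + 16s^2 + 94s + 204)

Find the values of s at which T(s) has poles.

s = -5 + 3j, -5 - 3j, -6

The poles are the roots of the denominator s^3 + 16s^2 + 94s + 204 = 0.
Trying s = -6: the polynomial evaluates to 0, so (s + 6) is a factor.
Dividing out leaves s^2 + 10s + 34 = 0.
The quadratic formula then gives s = -5 ± 3j.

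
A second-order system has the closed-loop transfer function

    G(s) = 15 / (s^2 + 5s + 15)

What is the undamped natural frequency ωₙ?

ωₙ ≈ 3.873 rad/s

Compare the denominator to the standard form s^2 + 2ζωₙs + ωₙ².
ωₙ² = 15, so ωₙ = √15 ≈ 3.873 rad/s.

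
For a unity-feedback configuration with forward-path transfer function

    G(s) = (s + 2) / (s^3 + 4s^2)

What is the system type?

Factor s from the denominator: s^3 + 4s^2 = s^2·(s + 4).
There are 2 poles at the origin, so the system is Type 2.

Type 2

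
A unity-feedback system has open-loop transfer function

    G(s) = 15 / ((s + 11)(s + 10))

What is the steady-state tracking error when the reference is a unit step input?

e_ss = 0.8800

G(s) has no poles at the origin.
This is a Type 0 system. Kp = lim_{s→0} G(s) = 15/110 = 3/22.
e_ss = 1/(1 + Kp) = 1/(1 + 3/22) = 22/25 ≈ 0.8800.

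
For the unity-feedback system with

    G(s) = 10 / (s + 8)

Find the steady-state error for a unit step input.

e_ss = 0.4444

G(s) has no poles at the origin.
This is a Type 0 system. Kp = lim_{s→0} G(s) = 10/8 = 5/4.
e_ss = 1/(1 + Kp) = 1/(1 + 5/4) = 4/9 ≈ 0.4444.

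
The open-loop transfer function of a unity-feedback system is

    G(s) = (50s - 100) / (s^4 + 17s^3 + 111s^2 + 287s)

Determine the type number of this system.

Type 1

Factor s from the denominator: s^4 + 17s^3 + 111s^2 + 287s = s·(s^3 + 17s^2 + 111s + 287).
There is 1 pole at the origin, so the system is Type 1.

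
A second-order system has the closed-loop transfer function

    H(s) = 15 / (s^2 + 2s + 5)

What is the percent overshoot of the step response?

%OS ≈ 20.8%

Comparing s^2 + 2s + 5 to s^2 + 2ζωₙs + ωₙ²: ωₙ = √5 ≈ 2.236 rad/s and ζ = 2/(2·√5) ≈ 0.4472.
%OS = 100·exp(−πζ/√(1−ζ²)) = 100·exp(−π·0.4472/√(1−0.4472²)) ≈ 20.8%.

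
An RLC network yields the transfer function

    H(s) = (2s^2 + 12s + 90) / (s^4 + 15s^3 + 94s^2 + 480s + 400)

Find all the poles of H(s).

The poles are the roots of the denominator s^4 + 15s^3 + 94s^2 + 480s + 400 = 0.
Trying s = -1: the polynomial evaluates to 0, so (s + 1) is a factor.
Dividing out leaves s^3 + 14s^2 + 80s + 400 = 0.
This factors further as (s^2 + 4s + 40)(s + 10) = 0.

s = -1, -2 ± 6j, -10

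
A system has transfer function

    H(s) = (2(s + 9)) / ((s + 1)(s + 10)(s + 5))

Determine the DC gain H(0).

H(0) = 9/25 ≈ 0.3600

At s = 0 each factor (s + a) contributes a and each (s^2 + bs + c) contributes c.
H(0) = 2·(9) / ((1) · (10) · (5)) = 18/50 = 9/25.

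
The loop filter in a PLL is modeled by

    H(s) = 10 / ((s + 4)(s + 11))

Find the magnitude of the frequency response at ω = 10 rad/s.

Substitute s = j10: numerator = 10, denominator = -56 + j150.
|H(j10)| = |10| / |-56 + j150| = 10 / 160.11 ≈ 0.06246.

|H(j10)| ≈ 0.06246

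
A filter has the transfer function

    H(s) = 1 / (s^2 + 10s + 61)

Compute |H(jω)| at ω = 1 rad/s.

|H(j1)| ≈ 0.01644

Substitute s = j1: numerator = 1, denominator = 60 + j10.
|H(j1)| = |1| / |60 + j10| = 1 / 60.828 ≈ 0.01644.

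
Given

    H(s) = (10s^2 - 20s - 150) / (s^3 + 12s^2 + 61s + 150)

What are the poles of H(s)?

s = -6, -3 ± 4j

The poles are the roots of the denominator s^3 + 12s^2 + 61s + 150 = 0.
Trying s = -6: the polynomial evaluates to 0, so (s + 6) is a factor.
Dividing out leaves s^2 + 6s + 25 = 0.
The quadratic formula then gives s = -3 ± 4j.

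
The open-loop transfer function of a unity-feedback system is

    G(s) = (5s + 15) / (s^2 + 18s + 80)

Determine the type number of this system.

Type 0

The denominator has no factor of s at the origin — no free integrator — so this is a Type 0 system.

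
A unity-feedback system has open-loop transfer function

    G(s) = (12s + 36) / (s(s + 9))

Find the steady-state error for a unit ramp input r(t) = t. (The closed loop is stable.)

G(s) has one pole at the origin.
This is a Type 1 system. Kv = lim_{s→0} s·G(s) = 36/9 = 4.
e_ss = 1/Kv = 1/(4) = 1/4 ≈ 0.2500.

e_ss = 0.2500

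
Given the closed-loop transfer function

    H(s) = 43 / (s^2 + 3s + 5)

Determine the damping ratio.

Compare the denominator to the standard form s^2 + 2ζωₙs + ωₙ².
ωₙ² = 5, so ωₙ = √5 ≈ 2.236 rad/s.
2ζωₙ = 3, so ζ = 3/(2·√5) ≈ 0.6708.

ζ ≈ 0.6708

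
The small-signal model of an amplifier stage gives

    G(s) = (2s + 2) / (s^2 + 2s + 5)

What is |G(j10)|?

|G(j10)| ≈ 0.2070

Substitute s = j10: numerator = 2 + j20, denominator = -95 + j20.
|G(j10)| = |2 + j20| / |-95 + j20| = 20.100 / 97.082 ≈ 0.2070.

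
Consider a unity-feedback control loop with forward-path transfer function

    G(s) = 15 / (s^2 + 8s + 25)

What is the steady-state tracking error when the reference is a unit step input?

G(s) has no poles at the origin.
This is a Type 0 system. Kp = lim_{s→0} G(s) = 15/25 = 3/5.
e_ss = 1/(1 + Kp) = 1/(1 + 3/5) = 5/8 ≈ 0.6250.

e_ss = 0.6250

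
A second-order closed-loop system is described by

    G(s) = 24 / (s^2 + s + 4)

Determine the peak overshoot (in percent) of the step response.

%OS ≈ 44.4%

Comparing s^2 + s + 4 to s^2 + 2ζωₙs + ωₙ²: ωₙ = 2 rad/s and ζ = 1/(2·2) = 0.25.
%OS = 100·exp(−πζ/√(1−ζ²)) = 100·exp(−π·0.25/√(1−0.25²)) ≈ 44.4%.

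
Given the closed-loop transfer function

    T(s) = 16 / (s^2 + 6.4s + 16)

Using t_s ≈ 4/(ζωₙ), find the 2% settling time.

Comparing s^2 + 6.4s + 16 to s^2 + 2ζωₙs + ωₙ²: ωₙ = 4 rad/s and ζ = 6.4/(2·4) = 0.8.
ζωₙ = 6.4/2 = 3.2, so t_s ≈ 4/(ζωₙ) = 4/3.2 = 1.250 s.

t_s ≈ 1.250 s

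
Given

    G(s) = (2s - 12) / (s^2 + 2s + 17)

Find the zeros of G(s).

Set the numerator to zero: 2s - 12 = 0, i.e. 2·(s - 6) = 0.
So s = 6.

s = 6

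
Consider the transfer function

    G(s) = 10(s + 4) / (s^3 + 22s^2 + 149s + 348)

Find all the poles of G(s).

The poles are the roots of the denominator s^3 + 22s^2 + 149s + 348 = 0.
Trying s = -12: the polynomial evaluates to 0, so (s + 12) is a factor.
Dividing out leaves s^2 + 10s + 29 = 0.
The quadratic formula then gives s = -5 ± 2j.

s = -5 ± 2j, -12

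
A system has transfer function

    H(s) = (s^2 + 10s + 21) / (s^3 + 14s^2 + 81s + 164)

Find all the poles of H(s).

The poles are the roots of the denominator s^3 + 14s^2 + 81s + 164 = 0.
Trying s = -4: the polynomial evaluates to 0, so (s + 4) is a factor.
Dividing out leaves s^2 + 10s + 41 = 0.
The quadratic formula then gives s = -5 ± 4j.

s = -4, -5 + 4j, -5 - 4j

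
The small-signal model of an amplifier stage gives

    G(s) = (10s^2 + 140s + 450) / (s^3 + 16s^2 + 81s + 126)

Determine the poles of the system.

The poles are the roots of the denominator s^3 + 16s^2 + 81s + 126 = 0.
Trying s = -6: the polynomial evaluates to 0, so (s + 6) is a factor.
Dividing out leaves s^2 + 10s + 21 = 0.
Factoring the quadratic: (s + 3)(s + 7) = 0.

s = -6, -3, -7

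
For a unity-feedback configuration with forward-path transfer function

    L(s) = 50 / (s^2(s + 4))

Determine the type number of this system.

Type 2

The denominator has 2 factors of s at the origin (free integrators), so this is a Type 2 system.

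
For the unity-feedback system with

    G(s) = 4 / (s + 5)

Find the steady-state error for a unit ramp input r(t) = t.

e_ss = ∞

G(s) has no poles at the origin.
This is a Type 0 system; Kv = lim_{s→0} s·G(s) = 0, so the steady-state error for a ramp input is infinite.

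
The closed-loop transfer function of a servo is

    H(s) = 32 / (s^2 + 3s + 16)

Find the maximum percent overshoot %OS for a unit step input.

%OS ≈ 28.1%

Comparing s^2 + 3s + 16 to s^2 + 2ζωₙs + ωₙ²: ωₙ = 4 rad/s and ζ = 3/(2·4) = 0.375.
%OS = 100·exp(−πζ/√(1−ζ²)) = 100·exp(−π·0.375/√(1−0.375²)) ≈ 28.1%.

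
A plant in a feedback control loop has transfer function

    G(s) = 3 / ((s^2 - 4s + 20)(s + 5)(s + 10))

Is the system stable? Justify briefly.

unstable

The poles can be read from the denominator factors: s = 2 + 4j, 2 - 4j, -5, -10.
Since the pole(s) at s = 2 + 4j, 2 - 4j lie in the right half-plane, the system is unstable.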